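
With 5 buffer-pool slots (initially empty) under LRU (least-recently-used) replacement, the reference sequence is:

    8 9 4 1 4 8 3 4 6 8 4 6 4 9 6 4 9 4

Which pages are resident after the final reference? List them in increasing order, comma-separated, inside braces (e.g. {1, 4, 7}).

8 -> miss, frames {8}
9 -> miss, frames {8,9}
4 -> miss, frames {8,9,4}
1 -> miss, frames {8,9,4,1}
4 -> hit
8 -> hit
3 -> miss, frames {9,1,4,8,3}
4 -> hit
6 -> miss, evict 9, frames {1,8,3,4,6}
8 -> hit
4 -> hit
6 -> hit
4 -> hit
9 -> miss, evict 1, frames {3,8,6,4,9}
6 -> hit
4 -> hit
9 -> hit
4 -> hit

{3, 4, 6, 8, 9}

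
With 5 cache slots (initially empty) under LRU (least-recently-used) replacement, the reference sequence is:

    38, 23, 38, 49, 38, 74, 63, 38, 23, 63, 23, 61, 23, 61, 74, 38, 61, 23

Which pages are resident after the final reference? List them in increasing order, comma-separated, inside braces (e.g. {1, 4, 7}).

38 -> miss, frames {38}
23 -> miss, frames {38,23}
38 -> hit
49 -> miss, frames {23,38,49}
38 -> hit
74 -> miss, frames {23,49,38,74}
63 -> miss, frames {23,49,38,74,63}
38 -> hit
23 -> hit
63 -> hit
23 -> hit
61 -> miss, evict 49, frames {74,38,63,23,61}
23 -> hit
61 -> hit
74 -> hit
38 -> hit
61 -> hit
23 -> hit

{23, 38, 61, 63, 74}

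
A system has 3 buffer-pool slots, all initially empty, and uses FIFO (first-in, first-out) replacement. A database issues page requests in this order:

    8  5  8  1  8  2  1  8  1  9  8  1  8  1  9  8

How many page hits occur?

8 -> fault, frames [8]
5 -> fault, frames [8, 5]
8 -> hit
1 -> fault, frames [8, 5, 1]
8 -> hit
2 -> fault, evict 8, frames [5, 1, 2]
1 -> hit
8 -> fault, evict 5, frames [1, 2, 8]
1 -> hit
9 -> fault, evict 1, frames [2, 8, 9]
8 -> hit
1 -> fault, evict 2, frames [8, 9, 1]
8 -> hit
1 -> hit
9 -> hit
8 -> hit
Hits: 9.

9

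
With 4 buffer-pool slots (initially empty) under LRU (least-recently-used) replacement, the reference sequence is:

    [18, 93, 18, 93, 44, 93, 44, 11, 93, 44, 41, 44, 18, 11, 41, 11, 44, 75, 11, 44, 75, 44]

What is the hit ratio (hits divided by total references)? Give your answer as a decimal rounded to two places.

18 -> fault, frames (18)
93 -> fault, frames (18 93)
18 -> hit
93 -> hit
44 -> fault, frames (18 93 44)
93 -> hit
44 -> hit
11 -> fault, frames (18 93 44 11)
93 -> hit
44 -> hit
41 -> fault, evict 18, frames (11 93 44 41)
44 -> hit
18 -> fault, evict 11, frames (93 41 44 18)
11 -> fault, evict 93, frames (41 44 18 11)
41 -> hit
11 -> hit
44 -> hit
75 -> fault, evict 18, frames (41 11 44 75)
11 -> hit
44 -> hit
75 -> hit
44 -> hit
Hits: 14 of 22 references → 14/22 = 0.6364.

0.64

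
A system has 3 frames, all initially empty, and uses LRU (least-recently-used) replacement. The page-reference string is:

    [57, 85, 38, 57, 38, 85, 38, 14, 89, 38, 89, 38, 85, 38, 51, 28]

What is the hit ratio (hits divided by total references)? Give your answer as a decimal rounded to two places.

57: fault, frames (57)
85: fault, frames (57 85)
38: fault, frames (57 85 38)
57: hit
38: hit
85: hit
38: hit
14: fault, evict 57, frames (85 38 14)
89: fault, evict 85, frames (38 14 89)
38: hit
89: hit
38: hit
85: fault, evict 14, frames (89 38 85)
38: hit
51: fault, evict 89, frames (85 38 51)
28: fault, evict 85, frames (38 51 28)
Hits: 8 of 16 references → 8/16 = 0.5000.

0.50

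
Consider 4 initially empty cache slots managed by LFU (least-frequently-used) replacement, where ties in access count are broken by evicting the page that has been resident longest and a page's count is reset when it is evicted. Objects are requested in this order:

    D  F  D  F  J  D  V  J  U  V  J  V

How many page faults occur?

D -> fault, frames {D}
F -> fault, frames {D,F}
D -> hit
F -> hit
J -> fault, frames {D,F,J}
D -> hit
V -> fault, frames {D,F,J,V}
J -> hit
U -> fault, evict V, frames {D,F,J,U}
V -> fault, evict U, frames {D,F,J,V}
J -> hit
V -> hit
Page faults: 6.

6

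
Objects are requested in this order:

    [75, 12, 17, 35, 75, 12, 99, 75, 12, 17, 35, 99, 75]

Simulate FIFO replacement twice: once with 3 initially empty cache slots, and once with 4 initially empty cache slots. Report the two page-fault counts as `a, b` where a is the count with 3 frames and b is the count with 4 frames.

10, 11

3 frames: F F F F F F F . . F F . F → 10 faults.
4 frames: F F F F . . F F F F F F F → 11 faults.
11 > 10: adding a frame increased faults — Belady's anomaly.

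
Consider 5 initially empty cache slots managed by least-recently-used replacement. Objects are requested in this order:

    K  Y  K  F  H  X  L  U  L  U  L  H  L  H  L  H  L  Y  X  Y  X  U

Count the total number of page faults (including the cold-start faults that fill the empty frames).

K -> fault, frames (K)
Y -> fault, frames (K Y)
K -> hit
F -> fault, frames (Y K F)
H -> fault, frames (Y K F H)
X -> fault, frames (Y K F H X)
L -> fault, evict Y, frames (K F H X L)
U -> fault, evict K, frames (F H X L U)
L -> hit
U -> hit
L -> hit
H -> hit
L -> hit
H -> hit
L -> hit
H -> hit
L -> hit
Y -> fault, evict F, frames (X U H L Y)
X -> hit
Y -> hit
X -> hit
U -> hit
Page faults: 8.

8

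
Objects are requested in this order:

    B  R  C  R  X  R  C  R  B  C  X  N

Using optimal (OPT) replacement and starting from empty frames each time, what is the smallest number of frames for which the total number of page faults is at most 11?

f=1: 12 faults
f=2: 8 faults
f=3: 6 faults
f=4: 5 faults
f=5: 5 faults
Smallest f with faults ≤ 11 is 2.

2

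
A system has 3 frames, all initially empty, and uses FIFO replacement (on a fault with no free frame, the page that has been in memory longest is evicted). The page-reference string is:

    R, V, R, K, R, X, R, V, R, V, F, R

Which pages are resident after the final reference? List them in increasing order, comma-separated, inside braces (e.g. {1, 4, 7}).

R: miss, frames {R}
V: miss, frames {R,V}
R: hit
K: miss, frames {R,V,K}
R: hit
X: miss, evict R, frames {V,K,X}
R: miss, evict V, frames {K,X,R}
V: miss, evict K, frames {X,R,V}
R: hit
V: hit
F: miss, evict X, frames {R,V,F}
R: hit

{F, R, V}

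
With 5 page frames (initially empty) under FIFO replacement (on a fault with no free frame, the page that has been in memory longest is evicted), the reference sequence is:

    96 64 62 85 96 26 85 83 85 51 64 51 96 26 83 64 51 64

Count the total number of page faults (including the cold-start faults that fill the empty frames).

9

96: fault, frames [96]
64: fault, frames [96, 64]
62: fault, frames [96, 64, 62]
85: fault, frames [96, 64, 62, 85]
96: hit
26: fault, frames [96, 64, 62, 85, 26]
85: hit
83: fault, evict 96, frames [64, 62, 85, 26, 83]
85: hit
51: fault, evict 64, frames [62, 85, 26, 83, 51]
64: fault, evict 62, frames [85, 26, 83, 51, 64]
51: hit
96: fault, evict 85, frames [26, 83, 51, 64, 96]
26: hit
83: hit
64: hit
51: hit
64: hit
Page faults: 9.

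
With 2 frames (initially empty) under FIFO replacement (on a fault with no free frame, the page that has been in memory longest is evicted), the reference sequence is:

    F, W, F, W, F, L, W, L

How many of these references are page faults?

F → fault, frames (F)
W → fault, frames (F W)
F → hit
W → hit
F → hit
L → fault, evict F, frames (W L)
W → hit
L → hit
Page faults: 3.

3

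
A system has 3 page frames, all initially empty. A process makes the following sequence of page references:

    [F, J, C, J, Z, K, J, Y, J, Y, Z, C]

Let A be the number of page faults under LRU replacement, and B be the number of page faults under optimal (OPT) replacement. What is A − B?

Under LRU: F F F . F F . F . . F F → 8 faults.
Under OPT: F F F . F F . F . . . F → 7 faults.
A − B = 8 − 7 = 1.

1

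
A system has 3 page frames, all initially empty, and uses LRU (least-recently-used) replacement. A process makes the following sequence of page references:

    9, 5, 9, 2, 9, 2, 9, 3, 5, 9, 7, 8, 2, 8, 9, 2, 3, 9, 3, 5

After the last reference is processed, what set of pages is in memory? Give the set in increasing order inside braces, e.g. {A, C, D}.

{3, 5, 9}

9 → fault, frames [9]
5 → fault, frames [9, 5]
9 → hit
2 → fault, frames [5, 9, 2]
9 → hit
2 → hit
9 → hit
3 → fault, evict 5, frames [2, 9, 3]
5 → fault, evict 2, frames [9, 3, 5]
9 → hit
7 → fault, evict 3, frames [5, 9, 7]
8 → fault, evict 5, frames [9, 7, 8]
2 → fault, evict 9, frames [7, 8, 2]
8 → hit
9 → fault, evict 7, frames [2, 8, 9]
2 → hit
3 → fault, evict 8, frames [9, 2, 3]
9 → hit
3 → hit
5 → fault, evict 2, frames [9, 3, 5]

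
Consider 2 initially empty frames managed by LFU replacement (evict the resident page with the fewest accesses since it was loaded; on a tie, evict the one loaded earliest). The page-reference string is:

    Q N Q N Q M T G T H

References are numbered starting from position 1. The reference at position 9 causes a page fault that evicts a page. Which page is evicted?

pos 1: Q -> fault, frames {Q}
pos 2: N -> fault, frames {Q,N}
pos 3: Q -> hit
pos 4: N -> hit
pos 5: Q -> hit
pos 6: M -> fault, evict N, frames {Q,M}
pos 7: T -> fault, evict M, frames {Q,T}
pos 8: G -> fault, evict T, frames {Q,G}
pos 9: T -> fault, evict G, frames {Q,T}
At position 9, page G is evicted.

G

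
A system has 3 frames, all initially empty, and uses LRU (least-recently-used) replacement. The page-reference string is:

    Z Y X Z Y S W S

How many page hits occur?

3

Z: miss, frames (Z)
Y: miss, frames (Z Y)
X: miss, frames (Z Y X)
Z: hit
Y: hit
S: miss, evict X, frames (Z Y S)
W: miss, evict Z, frames (Y S W)
S: hit
Hits: 3.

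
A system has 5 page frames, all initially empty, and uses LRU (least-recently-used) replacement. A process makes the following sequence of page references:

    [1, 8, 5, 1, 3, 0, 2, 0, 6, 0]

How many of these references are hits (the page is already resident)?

1 -> miss, frames (1)
8 -> miss, frames (1 8)
5 -> miss, frames (1 8 5)
1 -> hit
3 -> miss, frames (8 5 1 3)
0 -> miss, frames (8 5 1 3 0)
2 -> miss, evict 8, frames (5 1 3 0 2)
0 -> hit
6 -> miss, evict 5, frames (1 3 2 0 6)
0 -> hit
Hits: 3.

3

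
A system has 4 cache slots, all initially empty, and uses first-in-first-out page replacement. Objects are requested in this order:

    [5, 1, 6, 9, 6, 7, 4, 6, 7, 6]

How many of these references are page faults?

6

5: fault, frames [5]
1: fault, frames [5, 1]
6: fault, frames [5, 1, 6]
9: fault, frames [5, 1, 6, 9]
6: hit
7: fault, evict 5, frames [1, 6, 9, 7]
4: fault, evict 1, frames [6, 9, 7, 4]
6: hit
7: hit
6: hit
Page faults: 6.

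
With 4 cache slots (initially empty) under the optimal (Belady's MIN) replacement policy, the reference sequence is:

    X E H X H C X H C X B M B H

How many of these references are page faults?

6

X: miss, frames [X]
E: miss, frames [X, E]
H: miss, frames [X, E, H]
X: hit
H: hit
C: miss, frames [X, E, H, C]
X: hit
H: hit
C: hit
X: hit
B: miss, evict C, frames [X, E, H, B]
M: miss, evict E, frames [X, H, B, M]
B: hit
H: hit
Page faults: 6.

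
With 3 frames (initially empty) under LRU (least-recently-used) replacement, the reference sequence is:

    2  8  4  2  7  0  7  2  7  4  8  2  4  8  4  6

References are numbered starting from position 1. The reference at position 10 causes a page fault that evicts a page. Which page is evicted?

pos 1: 2: fault, frames {2}
pos 2: 8: fault, frames {2,8}
pos 3: 4: fault, frames {2,8,4}
pos 4: 2: hit
pos 5: 7: fault, evict 8, frames {4,2,7}
pos 6: 0: fault, evict 4, frames {2,7,0}
pos 7: 7: hit
pos 8: 2: hit
pos 9: 7: hit
pos 10: 4: fault, evict 0, frames {2,7,4}
At position 10, page 0 is evicted.

0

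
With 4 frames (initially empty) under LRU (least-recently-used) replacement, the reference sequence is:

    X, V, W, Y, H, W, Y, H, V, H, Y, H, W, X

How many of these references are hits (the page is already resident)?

8

X: miss, frames (X)
V: miss, frames (X V)
W: miss, frames (X V W)
Y: miss, frames (X V W Y)
H: miss, evict X, frames (V W Y H)
W: hit
Y: hit
H: hit
V: hit
H: hit
Y: hit
H: hit
W: hit
X: miss, evict V, frames (Y H W X)
Hits: 8.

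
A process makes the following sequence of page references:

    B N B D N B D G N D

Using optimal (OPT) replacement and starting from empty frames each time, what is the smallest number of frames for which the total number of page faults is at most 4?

3

f=1: 10 faults
f=2: 6 faults
f=3: 4 faults
f=4: 4 faults
Smallest f with faults ≤ 4 is 3.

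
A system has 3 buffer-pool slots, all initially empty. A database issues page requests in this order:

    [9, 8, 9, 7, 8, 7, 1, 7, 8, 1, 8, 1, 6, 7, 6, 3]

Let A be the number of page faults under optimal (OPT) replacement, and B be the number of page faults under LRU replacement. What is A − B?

Under OPT: F F . F . . F . . . . . F . . F → 6 faults.
Under LRU: F F . F . . F . . . . . F F . F → 7 faults.
A − B = 6 − 7 = -1.

-1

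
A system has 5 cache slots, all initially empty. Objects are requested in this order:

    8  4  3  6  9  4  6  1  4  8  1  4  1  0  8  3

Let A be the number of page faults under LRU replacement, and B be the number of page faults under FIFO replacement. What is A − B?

Under LRU: F F F F F . . F . F . . . F . F → 9 faults.
Under FIFO: F F F F F . . F . F . F . F . F → 10 faults.
A − B = 9 − 10 = -1.

-1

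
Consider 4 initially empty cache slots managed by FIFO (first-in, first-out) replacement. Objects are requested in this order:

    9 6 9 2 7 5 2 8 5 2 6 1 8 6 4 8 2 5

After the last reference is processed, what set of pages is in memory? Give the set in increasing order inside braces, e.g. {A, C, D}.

{1, 2, 4, 5}

9 -> miss, frames [9]
6 -> miss, frames [9, 6]
9 -> hit
2 -> miss, frames [9, 6, 2]
7 -> miss, frames [9, 6, 2, 7]
5 -> miss, evict 9, frames [6, 2, 7, 5]
2 -> hit
8 -> miss, evict 6, frames [2, 7, 5, 8]
5 -> hit
2 -> hit
6 -> miss, evict 2, frames [7, 5, 8, 6]
1 -> miss, evict 7, frames [5, 8, 6, 1]
8 -> hit
6 -> hit
4 -> miss, evict 5, frames [8, 6, 1, 4]
8 -> hit
2 -> miss, evict 8, frames [6, 1, 4, 2]
5 -> miss, evict 6, frames [1, 4, 2, 5]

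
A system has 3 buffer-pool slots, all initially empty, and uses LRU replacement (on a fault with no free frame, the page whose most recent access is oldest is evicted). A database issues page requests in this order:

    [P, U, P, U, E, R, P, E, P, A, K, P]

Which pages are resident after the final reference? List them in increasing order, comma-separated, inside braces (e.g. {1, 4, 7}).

{A, K, P}

P -> fault, frames (P)
U -> fault, frames (P U)
P -> hit
U -> hit
E -> fault, frames (P U E)
R -> fault, evict P, frames (U E R)
P -> fault, evict U, frames (E R P)
E -> hit
P -> hit
A -> fault, evict R, frames (E P A)
K -> fault, evict E, frames (P A K)
P -> hit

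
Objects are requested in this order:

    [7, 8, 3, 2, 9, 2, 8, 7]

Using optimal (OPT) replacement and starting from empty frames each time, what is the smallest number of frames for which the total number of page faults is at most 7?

f=1: 8 faults
f=2: 7 faults
f=3: 6 faults
f=4: 5 faults
f=5: 5 faults
Smallest f with faults ≤ 7 is 2.

2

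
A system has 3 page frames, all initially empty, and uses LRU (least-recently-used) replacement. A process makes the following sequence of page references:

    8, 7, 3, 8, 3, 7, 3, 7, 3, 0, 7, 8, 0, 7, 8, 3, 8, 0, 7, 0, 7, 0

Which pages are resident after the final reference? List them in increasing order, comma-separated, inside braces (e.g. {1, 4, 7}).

{0, 7, 8}

8: fault, frames {8}
7: fault, frames {8,7}
3: fault, frames {8,7,3}
8: hit
3: hit
7: hit
3: hit
7: hit
3: hit
0: fault, evict 8, frames {7,3,0}
7: hit
8: fault, evict 3, frames {0,7,8}
0: hit
7: hit
8: hit
3: fault, evict 0, frames {7,8,3}
8: hit
0: fault, evict 7, frames {3,8,0}
7: fault, evict 3, frames {8,0,7}
0: hit
7: hit
0: hit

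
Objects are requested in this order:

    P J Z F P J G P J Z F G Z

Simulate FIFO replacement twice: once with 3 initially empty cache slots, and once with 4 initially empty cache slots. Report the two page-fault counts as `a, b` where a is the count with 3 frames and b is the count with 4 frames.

3 frames: F F F F F F F . . F F . . → 9 faults.
4 frames: F F F F . . F F F F F F . → 10 faults.
10 > 9: adding a frame increased faults — Belady's anomaly.

9, 10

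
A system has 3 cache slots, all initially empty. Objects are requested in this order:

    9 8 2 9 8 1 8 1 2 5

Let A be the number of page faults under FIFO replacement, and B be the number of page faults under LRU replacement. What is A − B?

Under FIFO: F F F . . F . . . F → 5 faults.
Under LRU: F F F . . F . . F F → 6 faults.
A − B = 5 − 6 = -1.

-1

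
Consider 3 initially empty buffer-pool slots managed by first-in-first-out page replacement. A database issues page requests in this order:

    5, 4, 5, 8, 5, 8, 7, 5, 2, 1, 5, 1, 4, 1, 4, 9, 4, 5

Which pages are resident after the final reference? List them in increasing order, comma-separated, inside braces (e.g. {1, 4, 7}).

{4, 5, 9}

5 → miss, frames (5)
4 → miss, frames (5 4)
5 → hit
8 → miss, frames (5 4 8)
5 → hit
8 → hit
7 → miss, evict 5, frames (4 8 7)
5 → miss, evict 4, frames (8 7 5)
2 → miss, evict 8, frames (7 5 2)
1 → miss, evict 7, frames (5 2 1)
5 → hit
1 → hit
4 → miss, evict 5, frames (2 1 4)
1 → hit
4 → hit
9 → miss, evict 2, frames (1 4 9)
4 → hit
5 → miss, evict 1, frames (4 9 5)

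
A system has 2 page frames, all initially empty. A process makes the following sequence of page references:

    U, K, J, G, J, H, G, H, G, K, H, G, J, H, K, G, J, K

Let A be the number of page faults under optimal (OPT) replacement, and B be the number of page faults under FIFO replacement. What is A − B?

-2

Under OPT: F F F F . F . . . F . F F . F F . F → 11 faults.
Under FIFO: F F F F . F . . . F . F F F F F F F → 13 faults.
A − B = 11 − 13 = -2.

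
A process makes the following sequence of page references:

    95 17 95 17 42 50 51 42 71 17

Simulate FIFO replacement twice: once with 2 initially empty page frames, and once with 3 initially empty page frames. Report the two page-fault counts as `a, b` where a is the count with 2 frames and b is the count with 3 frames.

2 frames: F F . . F F F F F F → 8 faults.
3 frames: F F . . F F F . F F → 7 faults.
7 < 8: adding a frame reduced faults, as is typical.

8, 7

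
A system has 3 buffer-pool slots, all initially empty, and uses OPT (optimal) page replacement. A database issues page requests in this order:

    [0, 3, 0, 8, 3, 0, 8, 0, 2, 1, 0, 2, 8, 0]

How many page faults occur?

0: miss, frames (0)
3: miss, frames (0 3)
0: hit
8: miss, frames (0 3 8)
3: hit
0: hit
8: hit
0: hit
2: miss, evict 3, frames (0 8 2)
1: miss, evict 8, frames (0 2 1)
0: hit
2: hit
8: miss, evict 1, frames (0 2 8)
0: hit
Page faults: 6.

6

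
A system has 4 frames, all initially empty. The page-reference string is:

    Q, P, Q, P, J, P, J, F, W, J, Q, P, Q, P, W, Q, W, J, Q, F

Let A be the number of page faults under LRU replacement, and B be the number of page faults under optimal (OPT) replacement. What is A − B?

2

Under LRU: F F . . F . . F F . F F . . . . . . . F → 8 faults.
Under OPT: F F . . F . . F F . . . . . . . . . . F → 6 faults.
A − B = 8 − 6 = 2.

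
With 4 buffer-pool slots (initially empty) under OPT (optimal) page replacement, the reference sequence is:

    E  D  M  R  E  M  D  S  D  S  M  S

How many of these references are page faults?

E → miss, frames (E)
D → miss, frames (E D)
M → miss, frames (E D M)
R → miss, frames (E D M R)
E → hit
M → hit
D → hit
S → miss, evict R, frames (E D M S)
D → hit
S → hit
M → hit
S → hit
Page faults: 5.

5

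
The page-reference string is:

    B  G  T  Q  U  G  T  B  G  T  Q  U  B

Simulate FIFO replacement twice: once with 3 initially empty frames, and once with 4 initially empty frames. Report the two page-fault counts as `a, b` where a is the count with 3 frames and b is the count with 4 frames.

3 frames: F F F F F F F F . . F F . → 10 faults.
4 frames: F F F F F . . F F F F F F → 11 faults.
11 > 10: adding a frame increased faults — Belady's anomaly.

10, 11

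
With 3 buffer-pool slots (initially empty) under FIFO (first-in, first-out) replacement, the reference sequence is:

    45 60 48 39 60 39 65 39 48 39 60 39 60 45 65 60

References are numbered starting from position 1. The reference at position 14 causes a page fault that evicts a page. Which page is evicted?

39

pos 1: 45: fault, frames {45}
pos 2: 60: fault, frames {45,60}
pos 3: 48: fault, frames {45,60,48}
pos 4: 39: fault, evict 45, frames {60,48,39}
pos 5: 60: hit
pos 6: 39: hit
pos 7: 65: fault, evict 60, frames {48,39,65}
pos 8: 39: hit
pos 9: 48: hit
pos 10: 39: hit
pos 11: 60: fault, evict 48, frames {39,65,60}
pos 12: 39: hit
pos 13: 60: hit
pos 14: 45: fault, evict 39, frames {65,60,45}
At position 14, page 39 is evicted.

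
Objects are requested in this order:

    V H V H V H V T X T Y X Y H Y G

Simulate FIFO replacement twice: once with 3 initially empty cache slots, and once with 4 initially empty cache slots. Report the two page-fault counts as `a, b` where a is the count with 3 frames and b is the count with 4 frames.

7, 6

3 frames: F F . . . . . F F . F . . F . F → 7 faults.
4 frames: F F . . . . . F F . F . . . . F → 6 faults.
6 < 7: adding a frame reduced faults, as is typical.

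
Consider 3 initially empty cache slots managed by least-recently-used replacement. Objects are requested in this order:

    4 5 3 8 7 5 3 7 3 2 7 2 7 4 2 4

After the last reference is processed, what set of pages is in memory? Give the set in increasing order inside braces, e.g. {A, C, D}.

4 -> miss, frames [4]
5 -> miss, frames [4, 5]
3 -> miss, frames [4, 5, 3]
8 -> miss, evict 4, frames [5, 3, 8]
7 -> miss, evict 5, frames [3, 8, 7]
5 -> miss, evict 3, frames [8, 7, 5]
3 -> miss, evict 8, frames [7, 5, 3]
7 -> hit
3 -> hit
2 -> miss, evict 5, frames [7, 3, 2]
7 -> hit
2 -> hit
7 -> hit
4 -> miss, evict 3, frames [2, 7, 4]
2 -> hit
4 -> hit

{2, 4, 7}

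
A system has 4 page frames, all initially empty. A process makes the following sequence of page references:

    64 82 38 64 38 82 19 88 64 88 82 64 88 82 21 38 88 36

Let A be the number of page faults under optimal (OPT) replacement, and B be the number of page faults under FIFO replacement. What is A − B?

-4

Under OPT: F F F . . . F F . . . . . . F . . F → 7 faults.
Under FIFO: F F F . . . F F F . F . . . F F F F → 11 faults.
A − B = 7 − 11 = -4.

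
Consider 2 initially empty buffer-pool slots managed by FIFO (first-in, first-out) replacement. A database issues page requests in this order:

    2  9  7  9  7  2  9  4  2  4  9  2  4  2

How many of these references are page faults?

2 → fault, frames (2)
9 → fault, frames (2 9)
7 → fault, evict 2, frames (9 7)
9 → hit
7 → hit
2 → fault, evict 9, frames (7 2)
9 → fault, evict 7, frames (2 9)
4 → fault, evict 2, frames (9 4)
2 → fault, evict 9, frames (4 2)
4 → hit
9 → fault, evict 4, frames (2 9)
2 → hit
4 → fault, evict 2, frames (9 4)
2 → fault, evict 9, frames (4 2)
Page faults: 10.

10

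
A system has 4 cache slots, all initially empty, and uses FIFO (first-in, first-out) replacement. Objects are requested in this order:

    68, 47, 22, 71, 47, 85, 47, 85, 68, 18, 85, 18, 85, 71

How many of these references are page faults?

68 -> fault, frames {68}
47 -> fault, frames {68,47}
22 -> fault, frames {68,47,22}
71 -> fault, frames {68,47,22,71}
47 -> hit
85 -> fault, evict 68, frames {47,22,71,85}
47 -> hit
85 -> hit
68 -> fault, evict 47, frames {22,71,85,68}
18 -> fault, evict 22, frames {71,85,68,18}
85 -> hit
18 -> hit
85 -> hit
71 -> hit
Page faults: 7.

7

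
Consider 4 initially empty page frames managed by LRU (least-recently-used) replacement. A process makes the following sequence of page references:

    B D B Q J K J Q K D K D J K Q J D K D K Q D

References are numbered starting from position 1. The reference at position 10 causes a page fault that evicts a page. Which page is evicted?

B

pos 1: B -> miss, frames (B)
pos 2: D -> miss, frames (B D)
pos 3: B -> hit
pos 4: Q -> miss, frames (D B Q)
pos 5: J -> miss, frames (D B Q J)
pos 6: K -> miss, evict D, frames (B Q J K)
pos 7: J -> hit
pos 8: Q -> hit
pos 9: K -> hit
pos 10: D -> miss, evict B, frames (J Q K D)
At position 10, page B is evicted.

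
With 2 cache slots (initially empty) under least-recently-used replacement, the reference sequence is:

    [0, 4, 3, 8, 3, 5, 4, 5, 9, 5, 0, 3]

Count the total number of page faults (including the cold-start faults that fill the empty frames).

0 -> miss, frames {0}
4 -> miss, frames {0,4}
3 -> miss, evict 0, frames {4,3}
8 -> miss, evict 4, frames {3,8}
3 -> hit
5 -> miss, evict 8, frames {3,5}
4 -> miss, evict 3, frames {5,4}
5 -> hit
9 -> miss, evict 4, frames {5,9}
5 -> hit
0 -> miss, evict 9, frames {5,0}
3 -> miss, evict 5, frames {0,3}
Page faults: 9.

9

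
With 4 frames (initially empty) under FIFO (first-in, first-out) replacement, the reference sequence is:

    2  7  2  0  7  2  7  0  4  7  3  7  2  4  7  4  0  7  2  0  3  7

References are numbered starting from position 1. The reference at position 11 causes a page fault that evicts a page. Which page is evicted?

2

pos 1: 2 → miss, frames {2}
pos 2: 7 → miss, frames {2,7}
pos 3: 2 → hit
pos 4: 0 → miss, frames {2,7,0}
pos 5: 7 → hit
pos 6: 2 → hit
pos 7: 7 → hit
pos 8: 0 → hit
pos 9: 4 → miss, frames {2,7,0,4}
pos 10: 7 → hit
pos 11: 3 → miss, evict 2, frames {7,0,4,3}
At position 11, page 2 is evicted.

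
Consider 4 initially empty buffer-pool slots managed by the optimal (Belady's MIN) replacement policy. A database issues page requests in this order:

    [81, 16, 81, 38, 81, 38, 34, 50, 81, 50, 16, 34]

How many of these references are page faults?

81 → fault, frames [81]
16 → fault, frames [81, 16]
81 → hit
38 → fault, frames [81, 16, 38]
81 → hit
38 → hit
34 → fault, frames [81, 16, 38, 34]
50 → fault, evict 38, frames [81, 16, 34, 50]
81 → hit
50 → hit
16 → hit
34 → hit
Page faults: 5.

5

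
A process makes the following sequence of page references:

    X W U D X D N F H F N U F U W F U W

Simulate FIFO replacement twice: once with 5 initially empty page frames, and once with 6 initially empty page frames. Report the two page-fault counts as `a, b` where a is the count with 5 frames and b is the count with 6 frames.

5 frames: F F F F . . F F F . . . . . F . F . → 9 faults.
6 frames: F F F F . . F F F . . . . . . . . . → 7 faults.
7 < 9: adding a frame reduced faults, as is typical.

9, 7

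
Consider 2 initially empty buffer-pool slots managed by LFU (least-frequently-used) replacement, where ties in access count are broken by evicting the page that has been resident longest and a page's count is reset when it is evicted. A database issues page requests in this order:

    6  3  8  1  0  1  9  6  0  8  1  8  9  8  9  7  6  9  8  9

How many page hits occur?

6 -> miss, frames (6)
3 -> miss, frames (6 3)
8 -> miss, evict 6, frames (3 8)
1 -> miss, evict 3, frames (8 1)
0 -> miss, evict 8, frames (1 0)
1 -> hit
9 -> miss, evict 0, frames (1 9)
6 -> miss, evict 9, frames (1 6)
0 -> miss, evict 6, frames (1 0)
8 -> miss, evict 0, frames (1 8)
1 -> hit
8 -> hit
9 -> miss, evict 8, frames (1 9)
8 -> miss, evict 9, frames (1 8)
9 -> miss, evict 8, frames (1 9)
7 -> miss, evict 9, frames (1 7)
6 -> miss, evict 7, frames (1 6)
9 -> miss, evict 6, frames (1 9)
8 -> miss, evict 9, frames (1 8)
9 -> miss, evict 8, frames (1 9)
Hits: 3.

3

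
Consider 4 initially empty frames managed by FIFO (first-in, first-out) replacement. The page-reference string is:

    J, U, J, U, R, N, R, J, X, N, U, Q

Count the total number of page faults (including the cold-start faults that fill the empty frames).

J -> miss, frames (J)
U -> miss, frames (J U)
J -> hit
U -> hit
R -> miss, frames (J U R)
N -> miss, frames (J U R N)
R -> hit
J -> hit
X -> miss, evict J, frames (U R N X)
N -> hit
U -> hit
Q -> miss, evict U, frames (R N X Q)
Page faults: 6.

6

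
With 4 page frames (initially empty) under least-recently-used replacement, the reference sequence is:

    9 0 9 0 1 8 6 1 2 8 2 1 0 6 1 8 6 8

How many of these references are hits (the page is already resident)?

9 → miss, frames [9]
0 → miss, frames [9, 0]
9 → hit
0 → hit
1 → miss, frames [9, 0, 1]
8 → miss, frames [9, 0, 1, 8]
6 → miss, evict 9, frames [0, 1, 8, 6]
1 → hit
2 → miss, evict 0, frames [8, 6, 1, 2]
8 → hit
2 → hit
1 → hit
0 → miss, evict 6, frames [8, 2, 1, 0]
6 → miss, evict 8, frames [2, 1, 0, 6]
1 → hit
8 → miss, evict 2, frames [0, 6, 1, 8]
6 → hit
8 → hit
Hits: 9.

9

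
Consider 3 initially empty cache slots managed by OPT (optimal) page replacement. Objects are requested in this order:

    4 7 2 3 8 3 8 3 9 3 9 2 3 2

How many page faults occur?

4 → miss, frames {4}
7 → miss, frames {4,7}
2 → miss, frames {4,7,2}
3 → miss, evict 7, frames {4,2,3}
8 → miss, evict 4, frames {2,3,8}
3 → hit
8 → hit
3 → hit
9 → miss, evict 8, frames {2,3,9}
3 → hit
9 → hit
2 → hit
3 → hit
2 → hit
Page faults: 6.

6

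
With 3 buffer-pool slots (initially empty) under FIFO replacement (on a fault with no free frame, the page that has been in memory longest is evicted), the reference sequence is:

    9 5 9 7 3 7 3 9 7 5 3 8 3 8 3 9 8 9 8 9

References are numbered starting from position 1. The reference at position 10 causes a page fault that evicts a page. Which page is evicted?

7

pos 1: 9 → fault, frames {9}
pos 2: 5 → fault, frames {9,5}
pos 3: 9 → hit
pos 4: 7 → fault, frames {9,5,7}
pos 5: 3 → fault, evict 9, frames {5,7,3}
pos 6: 7 → hit
pos 7: 3 → hit
pos 8: 9 → fault, evict 5, frames {7,3,9}
pos 9: 7 → hit
pos 10: 5 → fault, evict 7, frames {3,9,5}
At position 10, page 7 is evicted.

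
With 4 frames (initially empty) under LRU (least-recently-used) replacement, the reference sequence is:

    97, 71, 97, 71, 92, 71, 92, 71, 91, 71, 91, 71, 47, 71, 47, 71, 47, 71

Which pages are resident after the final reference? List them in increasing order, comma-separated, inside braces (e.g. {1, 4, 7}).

97: miss, frames {97}
71: miss, frames {97,71}
97: hit
71: hit
92: miss, frames {97,71,92}
71: hit
92: hit
71: hit
91: miss, frames {97,92,71,91}
71: hit
91: hit
71: hit
47: miss, evict 97, frames {92,91,71,47}
71: hit
47: hit
71: hit
47: hit
71: hit

{47, 71, 91, 92}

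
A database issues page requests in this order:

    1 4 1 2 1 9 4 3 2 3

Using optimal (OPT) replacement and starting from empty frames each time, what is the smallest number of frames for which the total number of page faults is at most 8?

f=1: 10 faults
f=2: 6 faults
f=3: 5 faults
f=4: 5 faults
f=5: 5 faults
Smallest f with faults ≤ 8 is 2.

2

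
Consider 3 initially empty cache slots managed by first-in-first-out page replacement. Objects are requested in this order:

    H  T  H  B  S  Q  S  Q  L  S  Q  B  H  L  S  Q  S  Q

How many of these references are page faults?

H → miss, frames {H}
T → miss, frames {H,T}
H → hit
B → miss, frames {H,T,B}
S → miss, evict H, frames {T,B,S}
Q → miss, evict T, frames {B,S,Q}
S → hit
Q → hit
L → miss, evict B, frames {S,Q,L}
S → hit
Q → hit
B → miss, evict S, frames {Q,L,B}
H → miss, evict Q, frames {L,B,H}
L → hit
S → miss, evict L, frames {B,H,S}
Q → miss, evict B, frames {H,S,Q}
S → hit
Q → hit
Page faults: 10.

10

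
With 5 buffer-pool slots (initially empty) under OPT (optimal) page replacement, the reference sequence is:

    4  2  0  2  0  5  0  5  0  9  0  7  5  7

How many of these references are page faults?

6

4 → miss, frames {4}
2 → miss, frames {4,2}
0 → miss, frames {4,2,0}
2 → hit
0 → hit
5 → miss, frames {4,2,0,5}
0 → hit
5 → hit
0 → hit
9 → miss, frames {4,2,0,5,9}
0 → hit
7 → miss, evict 9, frames {4,2,0,5,7}
5 → hit
7 → hit
Page faults: 6.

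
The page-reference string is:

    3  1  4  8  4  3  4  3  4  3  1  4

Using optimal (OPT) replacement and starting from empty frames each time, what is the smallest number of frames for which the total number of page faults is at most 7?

2

f=1: 12 faults
f=2: 6 faults
f=3: 5 faults
f=4: 4 faults
Smallest f with faults ≤ 7 is 2.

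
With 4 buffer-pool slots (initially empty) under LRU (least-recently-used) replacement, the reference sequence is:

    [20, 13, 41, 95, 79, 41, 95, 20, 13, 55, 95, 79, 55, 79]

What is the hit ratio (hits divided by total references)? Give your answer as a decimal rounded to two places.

20 → fault, frames [20]
13 → fault, frames [20, 13]
41 → fault, frames [20, 13, 41]
95 → fault, frames [20, 13, 41, 95]
79 → fault, evict 20, frames [13, 41, 95, 79]
41 → hit
95 → hit
20 → fault, evict 13, frames [79, 41, 95, 20]
13 → fault, evict 79, frames [41, 95, 20, 13]
55 → fault, evict 41, frames [95, 20, 13, 55]
95 → hit
79 → fault, evict 20, frames [13, 55, 95, 79]
55 → hit
79 → hit
Hits: 5 of 14 references → 5/14 = 0.3571.

0.36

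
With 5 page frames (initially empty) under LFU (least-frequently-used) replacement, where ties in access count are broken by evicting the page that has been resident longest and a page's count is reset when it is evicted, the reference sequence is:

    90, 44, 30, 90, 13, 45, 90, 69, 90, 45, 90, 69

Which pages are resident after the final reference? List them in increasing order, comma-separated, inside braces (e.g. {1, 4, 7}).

{13, 30, 45, 69, 90}

90 → miss, frames (90)
44 → miss, frames (90 44)
30 → miss, frames (90 44 30)
90 → hit
13 → miss, frames (90 44 30 13)
45 → miss, frames (90 44 30 13 45)
90 → hit
69 → miss, evict 44, frames (90 30 13 45 69)
90 → hit
45 → hit
90 → hit
69 → hit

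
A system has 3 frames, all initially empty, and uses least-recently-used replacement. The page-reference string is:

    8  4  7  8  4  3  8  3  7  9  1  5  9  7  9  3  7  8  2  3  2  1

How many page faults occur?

14

8 → miss, frames (8)
4 → miss, frames (8 4)
7 → miss, frames (8 4 7)
8 → hit
4 → hit
3 → miss, evict 7, frames (8 4 3)
8 → hit
3 → hit
7 → miss, evict 4, frames (8 3 7)
9 → miss, evict 8, frames (3 7 9)
1 → miss, evict 3, frames (7 9 1)
5 → miss, evict 7, frames (9 1 5)
9 → hit
7 → miss, evict 1, frames (5 9 7)
9 → hit
3 → miss, evict 5, frames (7 9 3)
7 → hit
8 → miss, evict 9, frames (3 7 8)
2 → miss, evict 3, frames (7 8 2)
3 → miss, evict 7, frames (8 2 3)
2 → hit
1 → miss, evict 8, frames (3 2 1)
Page faults: 14.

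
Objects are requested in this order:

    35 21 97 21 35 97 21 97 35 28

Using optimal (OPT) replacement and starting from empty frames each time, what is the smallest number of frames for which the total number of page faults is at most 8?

2

f=1: 10 faults
f=2: 7 faults
f=3: 4 faults
f=4: 4 faults
Smallest f with faults ≤ 8 is 2.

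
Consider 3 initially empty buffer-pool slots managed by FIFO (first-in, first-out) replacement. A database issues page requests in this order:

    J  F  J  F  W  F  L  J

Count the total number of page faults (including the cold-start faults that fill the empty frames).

5

J → miss, frames {J}
F → miss, frames {J,F}
J → hit
F → hit
W → miss, frames {J,F,W}
F → hit
L → miss, evict J, frames {F,W,L}
J → miss, evict F, frames {W,L,J}
Page faults: 5.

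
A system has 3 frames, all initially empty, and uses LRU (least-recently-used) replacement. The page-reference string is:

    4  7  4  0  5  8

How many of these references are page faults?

4 -> miss, frames [4]
7 -> miss, frames [4, 7]
4 -> hit
0 -> miss, frames [7, 4, 0]
5 -> miss, evict 7, frames [4, 0, 5]
8 -> miss, evict 4, frames [0, 5, 8]
Page faults: 5.

5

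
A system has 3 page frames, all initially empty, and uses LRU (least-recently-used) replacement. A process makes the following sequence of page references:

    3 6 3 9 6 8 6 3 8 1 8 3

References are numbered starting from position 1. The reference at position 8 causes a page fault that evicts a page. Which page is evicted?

9

pos 1: 3: fault, frames (3)
pos 2: 6: fault, frames (3 6)
pos 3: 3: hit
pos 4: 9: fault, frames (6 3 9)
pos 5: 6: hit
pos 6: 8: fault, evict 3, frames (9 6 8)
pos 7: 6: hit
pos 8: 3: fault, evict 9, frames (8 6 3)
At position 8, page 9 is evicted.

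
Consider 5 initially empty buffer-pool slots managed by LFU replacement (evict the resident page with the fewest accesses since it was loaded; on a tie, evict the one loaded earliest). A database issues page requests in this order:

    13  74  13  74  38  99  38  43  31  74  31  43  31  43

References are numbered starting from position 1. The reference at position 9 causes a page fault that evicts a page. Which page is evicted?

99

pos 1: 13 → fault, frames (13)
pos 2: 74 → fault, frames (13 74)
pos 3: 13 → hit
pos 4: 74 → hit
pos 5: 38 → fault, frames (13 74 38)
pos 6: 99 → fault, frames (13 74 38 99)
pos 7: 38 → hit
pos 8: 43 → fault, frames (13 74 38 99 43)
pos 9: 31 → fault, evict 99, frames (13 74 38 43 31)
At position 9, page 99 is evicted.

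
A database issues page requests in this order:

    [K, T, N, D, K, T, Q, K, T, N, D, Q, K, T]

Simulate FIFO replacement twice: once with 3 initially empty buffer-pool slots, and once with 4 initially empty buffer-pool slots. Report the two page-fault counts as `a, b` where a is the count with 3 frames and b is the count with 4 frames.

11, 12

3 frames: F F F F F F F . . F F . F F → 11 faults.
4 frames: F F F F . . F F F F F F F F → 12 faults.
12 > 11: adding a frame increased faults — Belady's anomaly.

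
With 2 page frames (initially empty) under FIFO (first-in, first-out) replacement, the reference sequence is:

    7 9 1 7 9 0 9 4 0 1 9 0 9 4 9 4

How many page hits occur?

7: miss, frames [7]
9: miss, frames [7, 9]
1: miss, evict 7, frames [9, 1]
7: miss, evict 9, frames [1, 7]
9: miss, evict 1, frames [7, 9]
0: miss, evict 7, frames [9, 0]
9: hit
4: miss, evict 9, frames [0, 4]
0: hit
1: miss, evict 0, frames [4, 1]
9: miss, evict 4, frames [1, 9]
0: miss, evict 1, frames [9, 0]
9: hit
4: miss, evict 9, frames [0, 4]
9: miss, evict 0, frames [4, 9]
4: hit
Hits: 4.

4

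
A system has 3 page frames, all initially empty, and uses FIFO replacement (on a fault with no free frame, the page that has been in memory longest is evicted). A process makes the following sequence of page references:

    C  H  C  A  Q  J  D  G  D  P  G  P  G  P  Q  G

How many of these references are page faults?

9

C: miss, frames (C)
H: miss, frames (C H)
C: hit
A: miss, frames (C H A)
Q: miss, evict C, frames (H A Q)
J: miss, evict H, frames (A Q J)
D: miss, evict A, frames (Q J D)
G: miss, evict Q, frames (J D G)
D: hit
P: miss, evict J, frames (D G P)
G: hit
P: hit
G: hit
P: hit
Q: miss, evict D, frames (G P Q)
G: hit
Page faults: 9.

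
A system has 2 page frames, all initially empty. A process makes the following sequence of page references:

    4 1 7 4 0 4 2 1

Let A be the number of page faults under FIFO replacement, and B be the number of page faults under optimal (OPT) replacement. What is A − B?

1

Under FIFO: F F F F F . F F → 7 faults.
Under OPT: F F F . F . F F → 6 faults.
A − B = 7 − 6 = 1.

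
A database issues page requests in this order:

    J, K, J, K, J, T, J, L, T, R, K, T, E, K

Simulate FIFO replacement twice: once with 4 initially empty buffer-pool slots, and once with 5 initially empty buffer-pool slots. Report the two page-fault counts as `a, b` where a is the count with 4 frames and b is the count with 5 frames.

7, 6

4 frames: F F . . . F . F . F . . F F → 7 faults.
5 frames: F F . . . F . F . F . . F . → 6 faults.
6 < 7: adding a frame reduced faults, as is typical.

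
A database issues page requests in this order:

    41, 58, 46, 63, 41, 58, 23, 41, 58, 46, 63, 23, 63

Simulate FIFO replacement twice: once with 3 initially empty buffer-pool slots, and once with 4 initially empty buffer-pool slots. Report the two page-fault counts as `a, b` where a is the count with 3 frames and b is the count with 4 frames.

3 frames: F F F F F F F . . F F . . → 9 faults.
4 frames: F F F F . . F F F F F F . → 10 faults.
10 > 9: adding a frame increased faults — Belady's anomaly.

9, 10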